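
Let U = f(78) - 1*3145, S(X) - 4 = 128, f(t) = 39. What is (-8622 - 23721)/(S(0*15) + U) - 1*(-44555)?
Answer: 132538913/2974 ≈ 44566.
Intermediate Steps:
S(X) = 132 (S(X) = 4 + 128 = 132)
U = -3106 (U = 39 - 1*3145 = 39 - 3145 = -3106)
(-8622 - 23721)/(S(0*15) + U) - 1*(-44555) = (-8622 - 23721)/(132 - 3106) - 1*(-44555) = -32343/(-2974) + 44555 = -32343*(-1/2974) + 44555 = 32343/2974 + 44555 = 132538913/2974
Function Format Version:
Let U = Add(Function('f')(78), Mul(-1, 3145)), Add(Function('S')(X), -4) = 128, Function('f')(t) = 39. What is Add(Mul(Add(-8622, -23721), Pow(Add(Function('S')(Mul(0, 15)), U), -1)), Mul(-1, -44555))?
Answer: Rational(132538913, 2974) ≈ 44566.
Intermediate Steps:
Function('S')(X) = 132 (Function('S')(X) = Add(4, 128) = 132)
U = -3106 (U = Add(39, Mul(-1, 3145)) = Add(39, -3145) = -3106)
Add(Mul(Add(-8622, -23721), Pow(Add(Function('S')(Mul(0, 15)), U), -1)), Mul(-1, -44555)) = Add(Mul(Add(-8622, -23721), Pow(Add(132, -3106), -1)), Mul(-1, -44555)) = Add(Mul(-32343, Pow(-2974, -1)), 44555) = Add(Mul(-32343, Rational(-1, 2974)), 44555) = Add(Rational(32343, 2974), 44555) = Rational(132538913, 2974)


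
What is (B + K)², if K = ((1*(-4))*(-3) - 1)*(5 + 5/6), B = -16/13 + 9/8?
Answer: 399480169/97344 ≈ 4103.8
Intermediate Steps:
B = -11/104 (B = -16*1/13 + 9*(⅛) = -16/13 + 9/8 = -11/104 ≈ -0.10577)
K = 385/6 (K = (-4*(-3) - 1)*(5 + 5*(⅙)) = (12 - 1)*(5 + ⅚) = 11*(35/6) = 385/6 ≈ 64.167)
(B + K)² = (-11/104 + 385/6)² = (19987/312)² = 399480169/97344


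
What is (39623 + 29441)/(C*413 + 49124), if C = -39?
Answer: 69064/33017 ≈ 2.0918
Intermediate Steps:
(39623 + 29441)/(C*413 + 49124) = (39623 + 29441)/(-39*413 + 49124) = 69064/(-16107 + 49124) = 69064/33017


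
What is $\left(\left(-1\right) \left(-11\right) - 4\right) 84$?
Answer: $588$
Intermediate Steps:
$\left(\left(-1\right) \left(-11\right) - 4\right) 84 = \left(11 - 4\right) 84 = 7 \cdot 84 = 588$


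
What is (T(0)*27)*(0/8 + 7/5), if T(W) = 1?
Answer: 189/5 ≈ 37.800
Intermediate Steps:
(T(0)*27)*(0/8 + 7/5) = (1*27)*(0/8 + 7/5) = 27*(0*(⅛) + 7*(⅕)) = 27*(0 + 7/5) = 27*(7/5) = 189/5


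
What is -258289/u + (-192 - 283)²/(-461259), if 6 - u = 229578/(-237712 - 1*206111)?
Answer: -17625631017830291/444733012548 ≈ -39632.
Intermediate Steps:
u = 964172/147941 (u = 6 - 229578/(-237712 - 1*206111) = 6 - 229578/(-237712 - 206111) = 6 - 229578/(-443823) = 6 - 229578*(-1)/443823 = 6 - 1*(-76526/147941) = 6 + 76526/147941 = 964172/147941 ≈ 6.5173)
-258289/u + (-192 - 283)²/(-461259) = -258289/964172/147941 + (-192 - 283)²/(-461259) = -258289*147941/964172 + (-475)²*(-1/461259) = -38211532949/964172 + 225625*(-1/461259) = -38211532949/964172 - 225625/461259 = -17625631017830291/444733012548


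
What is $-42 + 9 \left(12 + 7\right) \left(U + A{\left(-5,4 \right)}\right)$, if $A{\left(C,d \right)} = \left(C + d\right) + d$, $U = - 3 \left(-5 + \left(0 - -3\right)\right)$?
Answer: $1497$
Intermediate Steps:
$U = 6$ ($U = - 3 \left(-5 + \left(0 + 3\right)\right) = - 3 \left(-5 + 3\right) = \left(-3\right) \left(-2\right) = 6$)
$A{\left(C,d \right)} = C + 2 d$
$-42 + 9 \left(12 + 7\right) \left(U + A{\left(-5,4 \right)}\right) = -42 + 9 \left(12 + 7\right) \left(6 + \left(-5 + 2 \cdot 4\right)\right) = -42 + 9 \cdot 19 \left(6 + \left(-5 + 8\right)\right) = -42 + 9 \cdot 19 \left(6 + 3\right) = -42 + 9 \cdot 19 \cdot 9 = -42 + 9 \cdot 171 = -42 + 1539 = 1497$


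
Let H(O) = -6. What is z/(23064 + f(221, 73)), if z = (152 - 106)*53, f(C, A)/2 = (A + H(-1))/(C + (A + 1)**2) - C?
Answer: 6944643/64438834 ≈ 0.10777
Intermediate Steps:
f(C, A) = -2*C + 2*(-6 + A)/(C + (1 + A)**2) (f(C, A) = 2*((A - 6)/(C + (A + 1)**2) - C) = 2*((-6 + A)/(C + (1 + A)**2) - C) = 2*(-C + (-6 + A)/(C + (1 + A)**2)) = -2*C + 2*(-6 + A)/(C + (1 + A)**2))
z = 2438 (z = 46*53 = 2438)
z/(23064 + f(221, 73)) = 2438/(23064 + 2*(-6 + 73 - 1*221**2 - 1*221*(1 + 73)**2)/(221 + (1 + 73)**2)) = 2438/(23064 + 2*(-6 + 73 - 1*48841 - 1*221*74**2)/(221 + 74**2)) = 2438/(23064 + 2*(-6 + 73 - 48841 - 1*221*5476)/(221 + 5476)) = 2438/(23064 + 2*(-6 + 73 - 48841 - 1210196)/5697) = 2438/(23064 + 2*(1/5697)*(-1258970)) = 2438/(23064 - 2517940/5697) = 2438/(128877668/5697) = 2438*(5697/128877668) = 6944643/64438834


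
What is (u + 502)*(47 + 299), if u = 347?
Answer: 293754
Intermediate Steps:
(u + 502)*(47 + 299) = (347 + 502)*(47 + 299) = 849*346 = 293754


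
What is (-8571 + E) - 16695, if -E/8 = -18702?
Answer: 124350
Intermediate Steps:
E = 149616 (E = -8*(-18702) = 149616)
(-8571 + E) - 16695 = (-8571 + 149616) - 16695 = 141045 - 16695 = 124350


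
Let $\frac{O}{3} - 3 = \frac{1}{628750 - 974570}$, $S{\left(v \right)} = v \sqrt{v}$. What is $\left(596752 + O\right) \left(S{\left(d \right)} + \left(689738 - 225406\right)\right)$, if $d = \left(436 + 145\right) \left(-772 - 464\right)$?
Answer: $\frac{23956267992760411}{86455} - \frac{74099477726665986 i \sqrt{179529}}{86455} \approx 2.771 \cdot 10^{11} - 3.6316 \cdot 10^{14} i$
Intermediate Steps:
$d = -718116$ ($d = 581 \left(-1236\right) = -718116$)
$S{\left(v \right)} = v^{\frac{3}{2}}$
$O = \frac{3112377}{345820}$ ($O = 9 + \frac{3}{628750 - 974570} = 9 + \frac{3}{-345820} = 9 + 3 \left(- \frac{1}{345820}\right) = 9 - \frac{3}{345820} = \frac{3112377}{345820} \approx 9.0$)
$\left(596752 + O\right) \left(S{\left(d \right)} + \left(689738 - 225406\right)\right) = \left(596752 + \frac{3112377}{345820}\right) \left(\left(-718116\right)^{\frac{3}{2}} + \left(689738 - 225406\right)\right) = \frac{206371889017 \left(- 1436232 i \sqrt{179529} + \left(689738 - 225406\right)\right)}{345820} = \frac{206371889017 \left(- 1436232 i \sqrt{179529} + 464332\right)}{345820} = \frac{206371889017 \left(464332 - 1436232 i \sqrt{179529}\right)}{345820} = \frac{23956267992760411}{86455} - \frac{74099477726665986 i \sqrt{179529}}{86455}$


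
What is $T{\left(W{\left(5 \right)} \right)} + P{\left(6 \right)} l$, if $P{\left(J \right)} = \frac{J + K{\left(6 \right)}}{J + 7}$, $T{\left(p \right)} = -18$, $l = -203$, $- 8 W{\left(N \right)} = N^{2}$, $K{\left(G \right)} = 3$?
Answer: $- \frac{2061}{13} \approx -158.54$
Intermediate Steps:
$W{\left(N \right)} = - \frac{N^{2}}{8}$
$P{\left(J \right)} = \frac{3 + J}{7 + J}$ ($P{\left(J \right)} = \frac{J + 3}{J + 7} = \frac{3 + J}{7 + J}$)
$T{\left(W{\left(5 \right)} \right)} + P{\left(6 \right)} l = -18 + \frac{3 + 6}{7 + 6} \left(-203\right) = -18 + \frac{1}{13} \cdot 9 \left(-203\right) = -18 + \frac{9}{13} \left(-203\right) = -18 - \frac{1827}{13} = - \frac{2061}{13}$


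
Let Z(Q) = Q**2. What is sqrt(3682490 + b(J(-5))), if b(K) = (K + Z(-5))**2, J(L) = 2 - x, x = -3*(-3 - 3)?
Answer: sqrt(3682571) ≈ 1919.0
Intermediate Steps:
x = 18 (x = -3*(-6) = 18)
J(L) = -16 (J(L) = 2 - 1*18 = 2 - 18 = -16)
b(K) = (25 + K)**2 (b(K) = (K + (-5)**2)**2 = (K + 25)**2 = (25 + K)**2)
sqrt(3682490 + b(J(-5))) = sqrt(3682490 + (25 - 16)**2) = sqrt(3682490 + 9**2) = sqrt(3682490 + 81) = sqrt(3682571)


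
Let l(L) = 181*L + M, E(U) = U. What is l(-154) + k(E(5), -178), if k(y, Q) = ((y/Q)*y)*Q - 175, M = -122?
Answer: -28146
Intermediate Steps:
l(L) = -122 + 181*L (l(L) = 181*L - 122 = -122 + 181*L)
k(y, Q) = -175 + y² (k(y, Q) = (y²/Q)*Q - 175 = y² - 175 = -175 + y²)
l(-154) + k(E(5), -178) = (-122 + 181*(-154)) + (-175 + 5²) = (-122 - 27874) + (-175 + 25) = -27996 - 150 = -28146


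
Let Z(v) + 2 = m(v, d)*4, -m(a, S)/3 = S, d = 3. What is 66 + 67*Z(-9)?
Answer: -2480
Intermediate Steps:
m(a, S) = -3*S
Z(v) = -38 (Z(v) = -2 - 3*3*4 = -2 - 9*4 = -2 - 36 = -38)
66 + 67*Z(-9) = 66 + 67*(-38) = 66 - 2546 = -2480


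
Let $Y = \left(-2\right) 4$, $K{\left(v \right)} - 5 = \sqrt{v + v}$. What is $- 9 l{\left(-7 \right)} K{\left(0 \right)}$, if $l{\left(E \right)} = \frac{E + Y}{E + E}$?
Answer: $- \frac{675}{14} \approx -48.214$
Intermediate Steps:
$K{\left(v \right)} = 5 + \sqrt{2} \sqrt{v}$ ($K{\left(v \right)} = 5 + \sqrt{v + v} = 5 + \sqrt{2 v} = 5 + \sqrt{2} \sqrt{v}$)
$Y = -8$
$l{\left(E \right)} = \frac{-8 + E}{2 E}$ ($l{\left(E \right)} = \frac{E - 8}{E + E} = \frac{-8 + E}{2 E}$)
$- 9 l{\left(-7 \right)} K{\left(0 \right)} = - 9 \frac{-8 - 7}{2 \left(-7\right)} \left(5 + \sqrt{2} \sqrt{0}\right) = - 9 \cdot \frac{1}{2} \left(- \frac{1}{7}\right) \left(-15\right) \left(5 + \sqrt{2} \cdot 0\right) = \left(-9\right) \frac{15}{14} \left(5 + 0\right) = \left(- \frac{135}{14}\right) 5 = - \frac{675}{14}$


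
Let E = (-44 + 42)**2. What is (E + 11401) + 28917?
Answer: 40322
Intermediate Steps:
E = 4 (E = (-2)**2 = 4)
(E + 11401) + 28917 = (4 + 11401) + 28917 = 11405 + 28917 = 40322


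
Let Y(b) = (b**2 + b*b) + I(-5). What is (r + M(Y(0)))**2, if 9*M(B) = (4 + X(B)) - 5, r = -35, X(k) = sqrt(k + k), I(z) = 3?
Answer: (316 - sqrt(6))**2/81 ≈ 1213.8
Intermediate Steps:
X(k) = sqrt(2)*sqrt(k) (X(k) = sqrt(2*k) = sqrt(2)*sqrt(k))
Y(b) = 3 + 2*b**2 (Y(b) = (b**2 + b*b) + 3 = (b**2 + b**2) + 3 = 2*b**2 + 3 = 3 + 2*b**2)
M(B) = -1/9 + sqrt(2)*sqrt(B)/9 (M(B) = ((4 + sqrt(2)*sqrt(B)) - 5)/9 = (-1 + sqrt(2)*sqrt(B))/9 = -1/9 + sqrt(2)*sqrt(B)/9)
(r + M(Y(0)))**2 = (-35 + (-1/9 + sqrt(2)*sqrt(3 + 2*0**2)/9))**2 = (-35 + (-1/9 + sqrt(2)*sqrt(3 + 2*0)/9))**2 = (-35 + (-1/9 + sqrt(2)*sqrt(3 + 0)/9))**2 = (-35 + (-1/9 + sqrt(2)*sqrt(3)/9))**2 = (-35 + (-1/9 + sqrt(6)/9))**2 = (-316/9 + sqrt(6)/9)**2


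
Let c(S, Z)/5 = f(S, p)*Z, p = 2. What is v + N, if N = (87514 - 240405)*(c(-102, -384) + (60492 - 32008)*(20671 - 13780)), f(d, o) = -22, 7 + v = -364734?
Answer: -30016399938985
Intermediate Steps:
v = -364741 (v = -7 - 364734 = -364741)
c(S, Z) = -110*Z (c(S, Z) = 5*(-22*Z) = -110*Z)
N = -30016399574244 (N = (87514 - 240405)*(-110*(-384) + (60492 - 32008)*(20671 - 13780)) = -152891*(42240 + 28484*6891) = -152891*(42240 + 196283244) = -152891*196325484 = -30016399574244)
v + N = -364741 - 30016399574244 = -30016399938985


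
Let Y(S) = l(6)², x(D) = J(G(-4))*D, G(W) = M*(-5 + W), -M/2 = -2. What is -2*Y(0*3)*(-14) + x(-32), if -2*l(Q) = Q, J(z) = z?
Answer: 1404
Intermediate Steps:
M = 4 (M = -2*(-2) = 4)
G(W) = -20 + 4*W (G(W) = 4*(-5 + W) = -20 + 4*W)
l(Q) = -Q/2
x(D) = -36*D (x(D) = (-20 + 4*(-4))*D = (-20 - 16)*D = -36*D)
Y(S) = 9 (Y(S) = (-½*6)² = (-3)² = 9)
-2*Y(0*3)*(-14) + x(-32) = -2*9*(-14) - 36*(-32) = -18*(-14) + 1152 = 252 + 1152 = 1404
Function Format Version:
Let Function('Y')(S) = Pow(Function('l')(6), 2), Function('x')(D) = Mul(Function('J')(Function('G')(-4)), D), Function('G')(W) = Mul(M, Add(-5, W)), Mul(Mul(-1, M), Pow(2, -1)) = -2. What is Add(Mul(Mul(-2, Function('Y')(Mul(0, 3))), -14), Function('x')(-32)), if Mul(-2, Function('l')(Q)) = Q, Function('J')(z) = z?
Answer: 1404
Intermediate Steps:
M = 4 (M = Mul(-2, -2) = 4)
Function('G')(W) = Add(-20, Mul(4, W)) (Function('G')(W) = Mul(4, Add(-5, W)) = Add(-20, Mul(4, W)))
Function('l')(Q) = Mul(Rational(-1, 2), Q)
Function('x')(D) = Mul(-36, D) (Function('x')(D) = Mul(Add(-20, Mul(4, -4)), D) = Mul(Add(-20, -16), D) = Mul(-36, D))
Function('Y')(S) = 9 (Function('Y')(S) = Pow(Mul(Rational(-1, 2), 6), 2) = Pow(-3, 2) = 9)
Add(Mul(Mul(-2, Function('Y')(Mul(0, 3))), -14), Function('x')(-32)) = Add(Mul(Mul(-2, 9), -14), Mul(-36, -32)) = Add(Mul(-18, -14), 1152) = Add(252, 1152) = 1404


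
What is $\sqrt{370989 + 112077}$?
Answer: $3 \sqrt{53674} \approx 695.03$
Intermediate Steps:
$\sqrt{370989 + 112077} = \sqrt{483066} = 3 \sqrt{53674}$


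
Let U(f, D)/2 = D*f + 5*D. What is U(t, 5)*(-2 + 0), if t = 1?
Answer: -120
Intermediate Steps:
U(f, D) = 10*D + 2*D*f (U(f, D) = 2*(D*f + 5*D) = 2*(5*D + D*f) = 10*D + 2*D*f)
U(t, 5)*(-2 + 0) = (2*5*(5 + 1))*(-2 + 0) = (2*5*6)*(-2) = 60*(-2) = -120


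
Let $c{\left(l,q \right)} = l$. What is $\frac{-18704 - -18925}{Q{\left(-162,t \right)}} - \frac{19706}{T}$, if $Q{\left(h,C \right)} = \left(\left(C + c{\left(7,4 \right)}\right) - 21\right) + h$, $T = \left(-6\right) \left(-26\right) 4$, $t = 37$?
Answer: $- \frac{1438519}{43368} \approx -33.17$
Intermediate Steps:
$T = 624$ ($T = 156 \cdot 4 = 624$)
$Q{\left(h,C \right)} = -14 + C + h$ ($Q{\left(h,C \right)} = \left(\left(C + 7\right) - 21\right) + h = \left(\left(7 + C\right) - 21\right) + h = \left(-14 + C\right) + h = -14 + C + h$)
$\frac{-18704 - -18925}{Q{\left(-162,t \right)}} - \frac{19706}{T} = \frac{-18704 - -18925}{-14 + 37 - 162} - \frac{19706}{624} = \frac{-18704 + 18925}{-139} - \frac{9853}{312} = 221 \left(- \frac{1}{139}\right) - \frac{9853}{312} = - \frac{221}{139} - \frac{9853}{312} = - \frac{1438519}{43368}$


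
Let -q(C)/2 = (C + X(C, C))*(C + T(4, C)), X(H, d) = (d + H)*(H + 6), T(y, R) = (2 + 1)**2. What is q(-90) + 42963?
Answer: 2477823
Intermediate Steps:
T(y, R) = 9 (T(y, R) = 3**2 = 9)
X(H, d) = (6 + H)*(H + d) (X(H, d) = (H + d)*(6 + H) = (6 + H)*(H + d))
q(C) = -2*(9 + C)*(2*C**2 + 13*C) (q(C) = -2*(C + (C**2 + 6*C + 6*C + C*C))*(C + 9) = -2*(C + (C**2 + 6*C + 6*C + C**2))*(9 + C) = -2*(C + (2*C**2 + 12*C))*(9 + C) = -2*(2*C**2 + 13*C)*(9 + C) = -2*(9 + C)*(2*C**2 + 13*C))
q(-90) + 42963 = 2*(-90)*(-117 - 31*(-90) - 2*(-90)**2) + 42963 = 2*(-90)*(-117 + 2790 - 2*8100) + 42963 = 2*(-90)*(-117 + 2790 - 16200) + 42963 = 2*(-90)*(-13527) + 42963 = 2434860 + 42963 = 2477823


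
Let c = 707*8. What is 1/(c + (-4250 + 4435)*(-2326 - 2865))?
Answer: -1/954679 ≈ -1.0475e-6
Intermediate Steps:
c = 5656
1/(c + (-4250 + 4435)*(-2326 - 2865)) = 1/(5656 + (-4250 + 4435)*(-2326 - 2865)) = 1/(5656 + 185*(-5191)) = 1/(5656 - 960335) = 1/(-954679) = -1/954679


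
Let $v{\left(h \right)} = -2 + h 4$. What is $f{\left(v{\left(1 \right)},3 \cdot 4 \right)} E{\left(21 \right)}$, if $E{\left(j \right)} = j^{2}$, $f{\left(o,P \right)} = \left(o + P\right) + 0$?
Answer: $6174$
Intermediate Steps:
$v{\left(h \right)} = -2 + 4 h$
$f{\left(o,P \right)} = P + o$ ($f{\left(o,P \right)} = \left(P + o\right) + 0 = P + o$)
$f{\left(v{\left(1 \right)},3 \cdot 4 \right)} E{\left(21 \right)} = \left(3 \cdot 4 + \left(-2 + 4 \cdot 1\right)\right) 21^{2} = \left(12 + \left(-2 + 4\right)\right) 441 = \left(12 + 2\right) 441 = 14 \cdot 441 = 6174$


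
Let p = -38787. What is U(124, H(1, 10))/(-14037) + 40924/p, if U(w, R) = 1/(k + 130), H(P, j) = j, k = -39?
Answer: -355612285/337042407 ≈ -1.0551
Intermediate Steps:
U(w, R) = 1/91 (U(w, R) = 1/(-39 + 130) = 1/91)
U(124, H(1, 10))/(-14037) + 40924/p = (1/91)/(-14037) + 40924/(-38787) = (1/91)*(-1/14037) + 40924*(-1/38787) = -1/1277367 - 40924/38787 = -355612285/337042407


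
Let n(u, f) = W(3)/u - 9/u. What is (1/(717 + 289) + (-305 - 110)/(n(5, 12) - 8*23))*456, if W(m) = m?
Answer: 238074864/232889 ≈ 1022.3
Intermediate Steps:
n(u, f) = -6/u (n(u, f) = 3/u - 9/u = -6/u)
(1/(717 + 289) + (-305 - 110)/(n(5, 12) - 8*23))*456 = (1/(717 + 289) + (-305 - 110)/(-6/5 - 8*23))*456 = (1/1006 - 415/(-6*1/5 - 184))*456 = (1/1006 - 415/(-6/5 - 184))*456 = (1/1006 - 415/(-926/5))*456 = (1/1006 - 415*(-5/926))*456 = (1/1006 + 2075/926)*456 = (522094/232889)*456 = 238074864/232889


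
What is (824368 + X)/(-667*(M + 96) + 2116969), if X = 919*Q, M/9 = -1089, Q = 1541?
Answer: 33441/128212 ≈ 0.26083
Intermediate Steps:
M = -9801 (M = 9*(-1089) = -9801)
X = 1416179 (X = 919*1541 = 1416179)
(824368 + X)/(-667*(M + 96) + 2116969) = (824368 + 1416179)/(-667*(-9801 + 96) + 2116969) = 2240547/(-667*(-9705) + 2116969) = 2240547/(6473235 + 2116969) = 2240547/8590204 = 2240547*(1/8590204) = 33441/128212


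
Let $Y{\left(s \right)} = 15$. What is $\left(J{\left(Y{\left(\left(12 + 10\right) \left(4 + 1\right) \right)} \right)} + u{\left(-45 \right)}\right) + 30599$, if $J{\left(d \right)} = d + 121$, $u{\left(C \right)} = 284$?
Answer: $31019$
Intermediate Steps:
$J{\left(d \right)} = 121 + d$
$\left(J{\left(Y{\left(\left(12 + 10\right) \left(4 + 1\right) \right)} \right)} + u{\left(-45 \right)}\right) + 30599 = \left(\left(121 + 15\right) + 284\right) + 30599 = \left(136 + 284\right) + 30599 = 420 + 30599 = 31019$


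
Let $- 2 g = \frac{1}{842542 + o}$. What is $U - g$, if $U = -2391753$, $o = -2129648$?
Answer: $- \frac{6156879273637}{2574212} \approx -2.3918 \cdot 10^{6}$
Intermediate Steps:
$g = \frac{1}{2574212}$ ($g = - \frac{1}{2 \left(842542 - 2129648\right)} = - \frac{1}{2 \left(-1287106\right)} = \left(- \frac{1}{2}\right) \left(- \frac{1}{1287106}\right) = \frac{1}{2574212} \approx 3.8847 \cdot 10^{-7}$)
$U - g = -2391753 - \frac{1}{2574212} = - \frac{6156879273637}{2574212}$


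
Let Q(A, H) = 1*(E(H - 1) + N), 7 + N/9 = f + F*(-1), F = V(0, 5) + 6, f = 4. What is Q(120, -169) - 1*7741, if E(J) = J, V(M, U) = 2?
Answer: -8010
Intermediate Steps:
F = 8 (F = 2 + 6 = 8)
N = -99 (N = -63 + 9*(4 + 8*(-1)) = -63 + 9*(4 - 8) = -63 + 9*(-4) = -63 - 36 = -99)
Q(A, H) = -100 + H (Q(A, H) = 1*((H - 1) - 99) = 1*((-1 + H) - 99) = 1*(-100 + H) = -100 + H)
Q(120, -169) - 1*7741 = (-100 - 169) - 1*7741 = -269 - 7741 = -8010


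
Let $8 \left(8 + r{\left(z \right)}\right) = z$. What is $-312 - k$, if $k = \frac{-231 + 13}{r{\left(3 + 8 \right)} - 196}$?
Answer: $- \frac{507496}{1621} \approx -313.08$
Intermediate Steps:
$r{\left(z \right)} = -8 + \frac{z}{8}$
$k = \frac{1744}{1621}$ ($k = \frac{-231 + 13}{\left(-8 + \frac{3 + 8}{8}\right) - 196} = - \frac{218}{\left(-8 + \frac{1}{8} \cdot 11\right) - 196} = - \frac{218}{\left(-8 + \frac{11}{8}\right) - 196} = - \frac{218}{- \frac{53}{8} - 196} = - \frac{218}{- \frac{1621}{8}} = \left(-218\right) \left(- \frac{8}{1621}\right) = \frac{1744}{1621} \approx 1.0759$)
$-312 - k = -312 - \frac{1744}{1621} = - \frac{507496}{1621}$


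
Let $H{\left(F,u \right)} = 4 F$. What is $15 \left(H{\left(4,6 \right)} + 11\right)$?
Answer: $405$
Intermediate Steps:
$15 \left(H{\left(4,6 \right)} + 11\right) = 15 \left(4 \cdot 4 + 11\right) = 15 \left(16 + 11\right) = 15 \cdot 27 = 405$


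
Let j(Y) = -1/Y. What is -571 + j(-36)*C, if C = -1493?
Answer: -22049/36 ≈ -612.47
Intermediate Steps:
-571 + j(-36)*C = -571 - 1/(-36)*(-1493) = -571 - 1*(-1/36)*(-1493) = -571 + (1/36)*(-1493) = -571 - 1493/36 = -22049/36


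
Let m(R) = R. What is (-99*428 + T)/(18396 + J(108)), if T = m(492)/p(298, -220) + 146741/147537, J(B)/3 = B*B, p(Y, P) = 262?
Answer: -818882829911/1031848401636 ≈ -0.79361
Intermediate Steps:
J(B) = 3*B² (J(B) = 3*(B*B) = 3*B²)
T = 55517173/19327347 (T = 492/262 + 146741/147537 = 492*(1/262) + 146741*(1/147537) = 246/131 + 146741/147537 = 55517173/19327347 ≈ 2.8725)
(-99*428 + T)/(18396 + J(108)) = (-99*428 + 55517173/19327347)/(18396 + 3*108²) = (-42372 + 55517173/19327347)/(18396 + 3*11664) = -818882829911/(19327347*(18396 + 34992)) = -818882829911/19327347/53388 = -818882829911/19327347*1/53388 = -818882829911/1031848401636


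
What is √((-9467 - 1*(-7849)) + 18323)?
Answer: √16705 ≈ 129.25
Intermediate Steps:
√((-9467 - 1*(-7849)) + 18323) = √((-9467 + 7849) + 18323) = √(-1618 + 18323) = √16705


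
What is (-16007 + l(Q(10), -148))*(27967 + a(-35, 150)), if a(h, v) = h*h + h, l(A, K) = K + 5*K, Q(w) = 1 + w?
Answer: -492607515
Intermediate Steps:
l(A, K) = 6*K
a(h, v) = h + h² (a(h, v) = h² + h = h + h²)
(-16007 + l(Q(10), -148))*(27967 + a(-35, 150)) = (-16007 + 6*(-148))*(27967 - 35*(1 - 35)) = (-16007 - 888)*(27967 - 35*(-34)) = -16895*(27967 + 1190) = -16895*29157 = -492607515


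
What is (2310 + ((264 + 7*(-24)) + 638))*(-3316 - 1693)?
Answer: -15247396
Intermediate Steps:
(2310 + ((264 + 7*(-24)) + 638))*(-3316 - 1693) = (2310 + ((264 - 168) + 638))*(-5009) = (2310 + (96 + 638))*(-5009) = (2310 + 734)*(-5009) = 3044*(-5009) = -15247396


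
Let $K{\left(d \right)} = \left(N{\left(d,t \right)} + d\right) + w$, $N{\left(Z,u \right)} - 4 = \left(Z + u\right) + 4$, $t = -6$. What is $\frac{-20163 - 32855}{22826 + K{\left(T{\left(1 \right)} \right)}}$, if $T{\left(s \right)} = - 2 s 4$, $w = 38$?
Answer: $- \frac{26509}{11425} \approx -2.3203$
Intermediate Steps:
$N{\left(Z,u \right)} = 8 + Z + u$ ($N{\left(Z,u \right)} = 4 + \left(\left(Z + u\right) + 4\right) = 4 + \left(4 + Z + u\right) = 8 + Z + u$)
$T{\left(s \right)} = - 8 s$
$K{\left(d \right)} = 40 + 2 d$ ($K{\left(d \right)} = \left(\left(8 + d - 6\right) + d\right) + 38 = \left(\left(2 + d\right) + d\right) + 38 = \left(2 + 2 d\right) + 38 = 40 + 2 d$)
$\frac{-20163 - 32855}{22826 + K{\left(T{\left(1 \right)} \right)}} = \frac{-20163 - 32855}{22826 + \left(40 + 2 \left(\left(-8\right) 1\right)\right)} = - \frac{53018}{22826 + \left(40 + 2 \left(-8\right)\right)} = - \frac{53018}{22826 + \left(40 - 16\right)} = - \frac{53018}{22826 + 24} = - \frac{53018}{22850} = \left(-53018\right) \frac{1}{22850} = - \frac{26509}{11425}$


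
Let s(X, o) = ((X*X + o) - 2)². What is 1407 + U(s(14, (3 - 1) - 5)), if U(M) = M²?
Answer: 1330864768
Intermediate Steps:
s(X, o) = (-2 + o + X²)² (s(X, o) = ((X² + o) - 2)² = ((o + X²) - 2)² = (-2 + o + X²)²)
1407 + U(s(14, (3 - 1) - 5)) = 1407 + ((-2 + ((3 - 1) - 5) + 14²)²)² = 1407 + ((-2 + (2 - 5) + 196)²)² = 1407 + ((-2 - 3 + 196)²)² = 1407 + (191²)² = 1407 + 36481² = 1407 + 1330863361 = 1330864768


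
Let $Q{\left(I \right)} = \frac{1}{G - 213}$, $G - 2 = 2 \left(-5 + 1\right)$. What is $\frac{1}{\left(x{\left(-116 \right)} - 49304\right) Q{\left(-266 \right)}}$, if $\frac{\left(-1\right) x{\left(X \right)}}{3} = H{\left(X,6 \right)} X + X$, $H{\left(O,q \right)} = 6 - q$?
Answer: $\frac{219}{48956} \approx 0.0044734$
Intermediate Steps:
$G = -6$ ($G = 2 + 2 \left(-5 + 1\right) = 2 + 2 \left(-4\right) = 2 - 8 = -6$)
$Q{\left(I \right)} = - \frac{1}{219}$ ($Q{\left(I \right)} = \frac{1}{-6 - 213} = \frac{1}{-219} = - \frac{1}{219}$)
$x{\left(X \right)} = - 3 X$ ($x{\left(X \right)} = - 3 \left(\left(6 - 6\right) X + X\right) = - 3 \left(0 X + X\right) = - 3 \left(0 + X\right) = - 3 X$)
$\frac{1}{\left(x{\left(-116 \right)} - 49304\right) Q{\left(-266 \right)}} = \frac{1}{\left(\left(-3\right) \left(-116\right) - 49304\right) \left(- \frac{1}{219}\right)} = \frac{1}{348 - 49304} \left(-219\right) = \frac{1}{-48956} \left(-219\right) = \left(- \frac{1}{48956}\right) \left(-219\right) = \frac{219}{48956}$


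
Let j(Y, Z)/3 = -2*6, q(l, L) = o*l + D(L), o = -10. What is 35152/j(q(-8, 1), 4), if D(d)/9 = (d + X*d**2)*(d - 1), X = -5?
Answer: -8788/9 ≈ -976.44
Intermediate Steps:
D(d) = 9*(-1 + d)*(d - 5*d**2) (D(d) = 9*((d - 5*d**2)*(d - 1)) = 9*((d - 5*d**2)*(-1 + d)) = 9*((-1 + d)*(d - 5*d**2)) = 9*(-1 + d)*(d - 5*d**2))
q(l, L) = -10*l + 9*L*(-1 - 5*L**2 + 6*L)
j(Y, Z) = -36 (j(Y, Z) = 3*(-2*6) = 3*(-12) = -36)
35152/j(q(-8, 1), 4) = 35152/(-36) = 35152*(-1/36) = -8788/9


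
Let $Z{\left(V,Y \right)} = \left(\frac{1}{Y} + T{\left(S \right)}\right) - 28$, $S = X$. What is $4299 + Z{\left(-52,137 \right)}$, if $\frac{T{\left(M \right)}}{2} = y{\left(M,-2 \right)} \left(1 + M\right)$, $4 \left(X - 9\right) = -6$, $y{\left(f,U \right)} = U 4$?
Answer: $\frac{566496}{137} \approx 4135.0$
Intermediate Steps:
$y{\left(f,U \right)} = 4 U$
$X = \frac{15}{2}$ ($X = 9 + \frac{1}{4} \left(-6\right) = 9 - \frac{3}{2} = \frac{15}{2} \approx 7.5$)
$S = \frac{15}{2} \approx 7.5$
$T{\left(M \right)} = -16 - 16 M$ ($T{\left(M \right)} = 2 \cdot 4 \left(-2\right) \left(1 + M\right) = 2 \left(- 8 \left(1 + M\right)\right) = 2 \left(-8 - 8 M\right) = -16 - 16 M$)
$Z{\left(V,Y \right)} = -164 + \frac{1}{Y}$ ($Z{\left(V,Y \right)} = \left(\frac{1}{Y} - 136\right) - 28 = \left(-136 + \frac{1}{Y}\right) - 28 = -164 + \frac{1}{Y}$)
$4299 + Z{\left(-52,137 \right)} = 4299 - \left(164 - \frac{1}{137}\right) = 4299 + \left(-164 + \frac{1}{137}\right) = 4299 - \frac{22467}{137} = \frac{566496}{137}$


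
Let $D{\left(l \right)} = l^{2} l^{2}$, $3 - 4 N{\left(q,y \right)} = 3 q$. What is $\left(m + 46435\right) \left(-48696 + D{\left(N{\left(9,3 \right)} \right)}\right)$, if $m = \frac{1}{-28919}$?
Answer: $- \frac{63651268413600}{28919} \approx -2.201 \cdot 10^{9}$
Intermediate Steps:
$N{\left(q,y \right)} = \frac{3}{4} - \frac{3 q}{4}$
$m = - \frac{1}{28919} \approx -3.4579 \cdot 10^{-5}$
$D{\left(l \right)} = l^{4}$
$\left(m + 46435\right) \left(-48696 + D{\left(N{\left(9,3 \right)} \right)}\right) = \left(- \frac{1}{28919} + 46435\right) \left(-48696 + \left(\frac{3}{4} - \frac{27}{4}\right)^{4}\right) = \frac{1342853764 \left(-48696 + \left(\frac{3}{4} - \frac{27}{4}\right)^{4}\right)}{28919} = \frac{1342853764 \left(-48696 + \left(-6\right)^{4}\right)}{28919} = \frac{1342853764 \left(-48696 + 1296\right)}{28919} = \frac{1342853764}{28919} \left(-47400\right) = - \frac{63651268413600}{28919}$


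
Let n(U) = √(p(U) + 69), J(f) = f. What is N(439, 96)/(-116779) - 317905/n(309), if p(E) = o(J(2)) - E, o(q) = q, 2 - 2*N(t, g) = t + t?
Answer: 438/116779 + 45415*I*√238/34 ≈ 0.0037507 + 20607.0*I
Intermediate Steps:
N(t, g) = 1 - t (N(t, g) = 1 - (t + t)/2 = 1 - t)
p(E) = 2 - E
n(U) = √(71 - U) (n(U) = √((2 - U) + 69) = √(71 - U))
N(439, 96)/(-116779) - 317905/n(309) = (1 - 1*439)/(-116779) - 317905/√(71 - 1*309) = (1 - 439)*(-1/116779) - 317905/√(71 - 309) = -438*(-1/116779) - 317905*(-I*√238/238) = 438/116779 - 317905*(-I*√238/238) = 438/116779 - (-45415)*I*√238/34 = 438/116779 + 45415*I*√238/34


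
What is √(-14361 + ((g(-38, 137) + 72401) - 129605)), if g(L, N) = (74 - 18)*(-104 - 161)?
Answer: I*√86405 ≈ 293.95*I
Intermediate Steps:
g(L, N) = -14840 (g(L, N) = 56*(-265) = -14840)
√(-14361 + ((g(-38, 137) + 72401) - 129605)) = √(-14361 + ((-14840 + 72401) - 129605)) = √(-14361 + (57561 - 129605)) = √(-14361 - 72044) = √(-86405) = I*√86405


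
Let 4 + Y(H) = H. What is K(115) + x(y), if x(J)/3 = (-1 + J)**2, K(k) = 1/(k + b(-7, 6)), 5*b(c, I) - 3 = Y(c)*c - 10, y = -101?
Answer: 4026349/129 ≈ 31212.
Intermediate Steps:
Y(H) = -4 + H
b(c, I) = -7/5 + c*(-4 + c)/5 (b(c, I) = 3/5 + ((-4 + c)*c - 10)/5 = 3/5 + (c*(-4 + c) - 10)/5 = 3/5 + (-10 + c*(-4 + c))/5 = 3/5 + (-2 + c*(-4 + c)/5) = -7/5 + c*(-4 + c)/5)
K(k) = 1/(14 + k) (K(k) = 1/(k + (-7/5 + (1/5)*(-7)*(-4 - 7))) = 1/(k + (-7/5 + (1/5)*(-7)*(-11))) = 1/(k + (-7/5 + 77/5)) = 1/(k + 14) = 1/(14 + k))
x(J) = 3*(-1 + J)**2
K(115) + x(y) = 1/(14 + 115) + 3*(-1 - 101)**2 = 1/129 + 3*(-102)**2 = 1/129 + 3*10404 = 1/129 + 31212 = 4026349/129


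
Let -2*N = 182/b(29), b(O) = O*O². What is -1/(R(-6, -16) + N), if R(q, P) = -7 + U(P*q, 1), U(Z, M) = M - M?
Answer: 24389/170814 ≈ 0.14278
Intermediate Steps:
U(Z, M) = 0
R(q, P) = -7 (R(q, P) = -7 + 0 = -7)
b(O) = O³
N = -91/24389 (N = -91/(29³) = -91/24389 ≈ -0.0037312)
-1/(R(-6, -16) + N) = -1/(-7 - 91/24389) = -1/(-170814/24389) = -1*(-24389/170814) = 24389/170814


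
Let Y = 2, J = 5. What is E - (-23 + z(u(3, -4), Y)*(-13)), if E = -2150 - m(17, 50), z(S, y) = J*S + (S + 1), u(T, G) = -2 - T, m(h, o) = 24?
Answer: -2528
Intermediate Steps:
z(S, y) = 1 + 6*S (z(S, y) = 5*S + (S + 1) = 5*S + (1 + S) = 1 + 6*S)
E = -2174 (E = -2150 - 1*24 = -2150 - 24 = -2174)
E - (-23 + z(u(3, -4), Y)*(-13)) = -2174 - (-23 + (1 + 6*(-2 - 1*3))*(-13)) = -2174 - (-23 + (1 + 6*(-2 - 3))*(-13)) = -2174 - (-23 + (1 + 6*(-5))*(-13)) = -2174 - (-23 + (1 - 30)*(-13)) = -2174 - (-23 - 29*(-13)) = -2174 - (-23 + 377) = -2174 - 1*354 = -2174 - 354 = -2528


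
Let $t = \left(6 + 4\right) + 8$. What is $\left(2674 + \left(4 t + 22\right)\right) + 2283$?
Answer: $5051$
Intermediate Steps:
$t = 18$ ($t = 10 + 8 = 18$)
$\left(2674 + \left(4 t + 22\right)\right) + 2283 = \left(2674 + \left(4 \cdot 18 + 22\right)\right) + 2283 = \left(2674 + \left(72 + 22\right)\right) + 2283 = \left(2674 + 94\right) + 2283 = 2768 + 2283 = 5051$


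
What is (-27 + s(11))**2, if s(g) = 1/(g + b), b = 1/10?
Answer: 8922169/12321 ≈ 724.14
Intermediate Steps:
b = 1/10 ≈ 0.10000
s(g) = 1/(1/10 + g) (s(g) = 1/(g + 1/10) = 1/(1/10 + g))
(-27 + s(11))**2 = (-27 + 10/(1 + 10*11))**2 = (-27 + 10/(1 + 110))**2 = (-27 + 10/111)**2 = (-2987/111)**2 = 8922169/12321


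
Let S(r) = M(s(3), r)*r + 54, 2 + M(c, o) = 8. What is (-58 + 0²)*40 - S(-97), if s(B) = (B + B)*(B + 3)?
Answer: -1792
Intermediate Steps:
s(B) = 2*B*(3 + B) (s(B) = (2*B)*(3 + B) = 2*B*(3 + B))
M(c, o) = 6 (M(c, o) = -2 + 8 = 6)
S(r) = 54 + 6*r (S(r) = 6*r + 54 = 54 + 6*r)
(-58 + 0²)*40 - S(-97) = (-58 + 0²)*40 - (54 + 6*(-97)) = (-58 + 0)*40 - (54 - 582) = -58*40 - 1*(-528) = -2320 + 528 = -1792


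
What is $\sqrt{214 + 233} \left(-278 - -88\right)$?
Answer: $- 190 \sqrt{447} \approx -4017.1$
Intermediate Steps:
$\sqrt{214 + 233} \left(-278 - -88\right) = \sqrt{447} \left(-278 + \left(99 - 11\right)\right) = \sqrt{447} \left(-278 + 88\right) = \sqrt{447} \left(-190\right) = - 190 \sqrt{447}$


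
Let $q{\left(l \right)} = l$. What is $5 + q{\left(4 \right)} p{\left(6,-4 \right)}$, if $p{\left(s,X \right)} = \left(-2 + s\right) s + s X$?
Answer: $5$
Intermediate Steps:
$p{\left(s,X \right)} = X s + s \left(-2 + s\right)$ ($p{\left(s,X \right)} = s \left(-2 + s\right) + X s = X s + s \left(-2 + s\right)$)
$5 + q{\left(4 \right)} p{\left(6,-4 \right)} = 5 + 4 \cdot 6 \left(-2 - 4 + 6\right) = 5 + 4 \cdot 6 \cdot 0 = 5 + 4 \cdot 0 = 5 + 0 = 5$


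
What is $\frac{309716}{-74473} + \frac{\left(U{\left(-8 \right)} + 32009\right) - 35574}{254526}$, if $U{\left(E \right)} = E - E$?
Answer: $- \frac{79096270861}{18955314798} \approx -4.1728$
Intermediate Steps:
$U{\left(E \right)} = 0$
$\frac{309716}{-74473} + \frac{\left(U{\left(-8 \right)} + 32009\right) - 35574}{254526} = \frac{309716}{-74473} + \frac{\left(0 + 32009\right) - 35574}{254526} = 309716 \left(- \frac{1}{74473}\right) + \left(32009 - 35574\right) \frac{1}{254526} = - \frac{309716}{74473} - \frac{3565}{254526} = - \frac{79096270861}{18955314798}$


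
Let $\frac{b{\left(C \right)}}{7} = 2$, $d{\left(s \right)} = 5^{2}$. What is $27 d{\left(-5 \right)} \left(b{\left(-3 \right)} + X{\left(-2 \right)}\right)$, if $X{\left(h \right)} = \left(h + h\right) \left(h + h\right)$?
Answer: $20250$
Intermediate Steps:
$d{\left(s \right)} = 25$
$b{\left(C \right)} = 14$ ($b{\left(C \right)} = 7 \cdot 2 = 14$)
$X{\left(h \right)} = 4 h^{2}$ ($X{\left(h \right)} = 2 h 2 h = 4 h^{2}$)
$27 d{\left(-5 \right)} \left(b{\left(-3 \right)} + X{\left(-2 \right)}\right) = 27 \cdot 25 \left(14 + 4 \left(-2\right)^{2}\right) = 27 \cdot 25 \left(14 + 4 \cdot 4\right) = 27 \cdot 25 \left(14 + 16\right) = 27 \cdot 25 \cdot 30 = 27 \cdot 750 = 20250$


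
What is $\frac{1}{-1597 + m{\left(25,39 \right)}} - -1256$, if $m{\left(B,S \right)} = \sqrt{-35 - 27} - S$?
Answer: $\frac{1680877606}{1338279} - \frac{i \sqrt{62}}{2676558} \approx 1256.0 - 2.9418 \cdot 10^{-6} i$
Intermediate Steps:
$m{\left(B,S \right)} = - S + i \sqrt{62}$ ($m{\left(B,S \right)} = \sqrt{-62} - S = i \sqrt{62} - S = - S + i \sqrt{62}$)
$\frac{1}{-1597 + m{\left(25,39 \right)}} - -1256 = \frac{1}{-1597 + \left(\left(-1\right) 39 + i \sqrt{62}\right)} - -1256 = \frac{1}{-1597 - \left(39 - i \sqrt{62}\right)} + 1256 = \frac{1}{-1636 + i \sqrt{62}} + 1256 = 1256 + \frac{1}{-1636 + i \sqrt{62}}$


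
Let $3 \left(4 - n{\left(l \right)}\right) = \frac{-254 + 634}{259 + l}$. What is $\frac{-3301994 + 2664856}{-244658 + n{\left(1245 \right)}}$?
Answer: $\frac{718691664}{275969807} \approx 2.6042$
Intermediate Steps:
$n{\left(l \right)} = 4 - \frac{380}{3 \left(259 + l\right)}$ ($n{\left(l \right)} = 4 - \frac{\left(-254 + 634\right) \frac{1}{259 + l}}{3} = 4 - \frac{380 \frac{1}{259 + l}}{3} = 4 - \frac{380}{3 \left(259 + l\right)}$)
$\frac{-3301994 + 2664856}{-244658 + n{\left(1245 \right)}} = \frac{-3301994 + 2664856}{-244658 + \frac{4 \left(682 + 3 \cdot 1245\right)}{3 \left(259 + 1245\right)}} = - \frac{637138}{-244658 + \frac{4 \left(682 + 3735\right)}{3 \cdot 1504}} = - \frac{637138}{-244658 + \frac{4}{3} \cdot \frac{1}{1504} \cdot 4417} = - \frac{637138}{-244658 + \frac{4417}{1128}} = - \frac{637138}{- \frac{275969807}{1128}} = \left(-637138\right) \left(- \frac{1128}{275969807}\right) = \frac{718691664}{275969807}$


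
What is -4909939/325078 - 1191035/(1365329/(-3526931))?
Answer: 1365547886447579699/443838420662 ≈ 3.0767e+6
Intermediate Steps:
-4909939/325078 - 1191035/(1365329/(-3526931)) = -4909939*1/325078 - 1191035/(1365329*(-1/3526931)) = -4909939/325078 - 1191035/(-1365329/3526931) = -4909939/325078 - 1191035*(-3526931/1365329) = -4909939/325078 + 4200698263585/1365329 = 1365547886447579699/443838420662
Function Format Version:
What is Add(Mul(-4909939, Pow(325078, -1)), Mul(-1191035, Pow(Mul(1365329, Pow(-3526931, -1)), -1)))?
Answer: Rational(1365547886447579699, 443838420662) ≈ 3.0767e+6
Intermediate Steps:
Add(Mul(-4909939, Pow(325078, -1)), Mul(-1191035, Pow(Mul(1365329, Pow(-3526931, -1)), -1))) = Add(Mul(-4909939, Rational(1, 325078)), Mul(-1191035, Pow(Mul(1365329, Rational(-1, 3526931)), -1))) = Add(Rational(-4909939, 325078), Mul(-1191035, Pow(Rational(-1365329, 3526931), -1))) = Add(Rational(-4909939, 325078), Mul(-1191035, Rational(-3526931, 1365329))) = Add(Rational(-4909939, 325078), Rational(4200698263585, 1365329)) = Rational(1365547886447579699, 443838420662)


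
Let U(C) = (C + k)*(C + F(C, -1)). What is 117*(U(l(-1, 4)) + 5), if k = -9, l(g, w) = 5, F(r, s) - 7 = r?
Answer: -7371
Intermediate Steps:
F(r, s) = 7 + r
U(C) = (-9 + C)*(7 + 2*C) (U(C) = (C - 9)*(C + (7 + C)) = (-9 + C)*(7 + 2*C))
117*(U(l(-1, 4)) + 5) = 117*((-63 - 11*5 + 2*5²) + 5) = 117*((-63 - 55 + 2*25) + 5) = 117*((-63 - 55 + 50) + 5) = 117*(-68 + 5) = 117*(-63) = -7371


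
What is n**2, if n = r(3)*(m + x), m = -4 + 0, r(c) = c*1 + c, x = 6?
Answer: 144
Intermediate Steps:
r(c) = 2*c (r(c) = c + c = 2*c)
m = -4
n = 12 (n = (2*3)*(-4 + 6) = 6*2 = 12)
n**2 = 12**2 = 144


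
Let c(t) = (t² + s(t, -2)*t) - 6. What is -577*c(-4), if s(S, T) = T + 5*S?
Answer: -56546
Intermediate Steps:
c(t) = -6 + t² + t*(-2 + 5*t) (c(t) = (t² + (-2 + 5*t)*t) - 6 = (t² + t*(-2 + 5*t)) - 6 = -6 + t² + t*(-2 + 5*t))
-577*c(-4) = -577*(-6 - 2*(-4) + 6*(-4)²) = -577*(-6 + 8 + 6*16) = -577*(-6 + 8 + 96) = -577*98 = -56546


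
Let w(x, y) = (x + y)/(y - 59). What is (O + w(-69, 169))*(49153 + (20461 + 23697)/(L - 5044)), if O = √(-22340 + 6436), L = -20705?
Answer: 12655964390/283239 + 5062385756*I*√994/25749 ≈ 44683.0 + 6.1985e+6*I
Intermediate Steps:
O = 4*I*√994 (O = √(-15904) = 4*I*√994 ≈ 126.11*I)
w(x, y) = (x + y)/(-59 + y)
(O + w(-69, 169))*(49153 + (20461 + 23697)/(L - 5044)) = (4*I*√994 + (-69 + 169)/(-59 + 169))*(49153 + (20461 + 23697)/(-20705 - 5044)) = (4*I*√994 + 100/110)*(49153 + 44158/(-25749)) = (4*I*√994 + (1/110)*100)*(49153 + 44158*(-1/25749)) = (4*I*√994 + 10/11)*(49153 - 44158/25749) = (10/11 + 4*I*√994)*(1265596439/25749) = 12655964390/283239 + 5062385756*I*√994/25749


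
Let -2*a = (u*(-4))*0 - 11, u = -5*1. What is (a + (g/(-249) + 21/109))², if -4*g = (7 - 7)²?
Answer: 1540081/47524 ≈ 32.406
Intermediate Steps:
u = -5
g = 0 (g = -(7 - 7)²/4 = -¼*0² = -¼*0 = 0)
a = 11/2 (a = -(-5*(-4)*0 - 11)/2 = -(20*0 - 11)/2 = -(0 - 11)/2 = -½*(-11) = 11/2 ≈ 5.5000)
(a + (g/(-249) + 21/109))² = (11/2 + (0/(-249) + 21/109))² = (11/2 + (0*(-1/249) + 21*(1/109)))² = (11/2 + (0 + 21/109))² = (11/2 + 21/109)² = (1241/218)² = 1540081/47524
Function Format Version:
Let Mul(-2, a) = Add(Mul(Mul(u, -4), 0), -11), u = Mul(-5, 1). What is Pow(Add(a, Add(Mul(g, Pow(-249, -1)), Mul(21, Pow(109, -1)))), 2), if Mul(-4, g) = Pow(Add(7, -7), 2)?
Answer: Rational(1540081, 47524) ≈ 32.406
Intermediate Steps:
u = -5
g = 0 (g = Mul(Rational(-1, 4), Pow(Add(7, -7), 2)) = Mul(Rational(-1, 4), Pow(0, 2)) = Mul(Rational(-1, 4), 0) = 0)
a = Rational(11, 2) (a = Mul(Rational(-1, 2), Add(Mul(Mul(-5, -4), 0), -11)) = Mul(Rational(-1, 2), Add(Mul(20, 0), -11)) = Mul(Rational(-1, 2), Add(0, -11)) = Mul(Rational(-1, 2), -11) = Rational(11, 2) ≈ 5.5000)
Pow(Add(a, Add(Mul(g, Pow(-249, -1)), Mul(21, Pow(109, -1)))), 2) = Pow(Add(Rational(11, 2), Add(Mul(0, Pow(-249, -1)), Mul(21, Pow(109, -1)))), 2) = Pow(Add(Rational(11, 2), Add(Mul(0, Rational(-1, 249)), Mul(21, Rational(1, 109)))), 2) = Pow(Add(Rational(11, 2), Add(0, Rational(21, 109))), 2) = Pow(Add(Rational(11, 2), Rational(21, 109)), 2) = Pow(Rational(1241, 218), 2) = Rational(1540081, 47524)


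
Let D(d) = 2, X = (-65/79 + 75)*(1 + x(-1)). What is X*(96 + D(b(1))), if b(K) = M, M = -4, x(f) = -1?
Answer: 0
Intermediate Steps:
b(K) = -4
X = 0 (X = (-65/79 + 75)*(1 - 1) = (-65*1/79 + 75)*0 = (-65/79 + 75)*0 = (5860/79)*0 = 0)
X*(96 + D(b(1))) = 0*(96 + 2) = 0*98 = 0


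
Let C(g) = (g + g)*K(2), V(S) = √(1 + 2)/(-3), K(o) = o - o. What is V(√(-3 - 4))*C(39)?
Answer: 0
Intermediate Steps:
K(o) = 0
V(S) = -√3/3 (V(S) = √3*(-⅓) = -√3/3)
C(g) = 0 (C(g) = (g + g)*0 = (2*g)*0 = 0)
V(√(-3 - 4))*C(39) = -√3/3*0 = 0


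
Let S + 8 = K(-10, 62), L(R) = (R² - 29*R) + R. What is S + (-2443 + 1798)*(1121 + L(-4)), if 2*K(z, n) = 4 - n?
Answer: -805642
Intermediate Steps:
L(R) = R² - 28*R
K(z, n) = 2 - n/2 (K(z, n) = (4 - n)/2 = 2 - n/2)
S = -37 (S = -8 + (2 - ½*62) = -8 + (2 - 31) = -8 - 29 = -37)
S + (-2443 + 1798)*(1121 + L(-4)) = -37 + (-2443 + 1798)*(1121 - 4*(-28 - 4)) = -37 - 645*(1121 - 4*(-32)) = -37 - 645*(1121 + 128) = -37 - 645*1249 = -37 - 805605 = -805642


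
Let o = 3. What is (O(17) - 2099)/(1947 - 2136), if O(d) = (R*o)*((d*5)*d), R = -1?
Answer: 6434/189 ≈ 34.042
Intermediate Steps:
O(d) = -15*d² (O(d) = (-1*3)*((d*5)*d) = -3*5*d*d = -15*d²)
(O(17) - 2099)/(1947 - 2136) = (-15*17² - 2099)/(1947 - 2136) = (-15*289 - 2099)/(-189) = (-4335 - 2099)*(-1/189) = -6434*(-1/189) = 6434/189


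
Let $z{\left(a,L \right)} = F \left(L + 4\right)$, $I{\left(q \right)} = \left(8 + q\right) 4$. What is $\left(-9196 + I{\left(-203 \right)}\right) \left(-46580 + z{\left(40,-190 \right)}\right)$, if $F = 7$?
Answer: $477670832$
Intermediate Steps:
$I{\left(q \right)} = 32 + 4 q$
$z{\left(a,L \right)} = 28 + 7 L$ ($z{\left(a,L \right)} = 7 \left(L + 4\right) = 7 \left(4 + L\right) = 28 + 7 L$)
$\left(-9196 + I{\left(-203 \right)}\right) \left(-46580 + z{\left(40,-190 \right)}\right) = \left(-9196 + \left(32 + 4 \left(-203\right)\right)\right) \left(-46580 + \left(28 + 7 \left(-190\right)\right)\right) = \left(-9196 + \left(32 - 812\right)\right) \left(-46580 + \left(28 - 1330\right)\right) = \left(-9196 - 780\right) \left(-46580 - 1302\right) = \left(-9976\right) \left(-47882\right) = 477670832$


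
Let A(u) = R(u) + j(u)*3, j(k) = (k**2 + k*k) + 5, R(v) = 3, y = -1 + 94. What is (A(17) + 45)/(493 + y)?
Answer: 1797/586 ≈ 3.0666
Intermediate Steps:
y = 93
j(k) = 5 + 2*k**2 (j(k) = (k**2 + k**2) + 5 = 2*k**2 + 5 = 5 + 2*k**2)
A(u) = 18 + 6*u**2 (A(u) = 3 + (5 + 2*u**2)*3 = 3 + (15 + 6*u**2) = 18 + 6*u**2)
(A(17) + 45)/(493 + y) = ((18 + 6*17**2) + 45)/(493 + 93) = ((18 + 6*289) + 45)/586 = ((18 + 1734) + 45)*(1/586) = (1752 + 45)*(1/586) = 1797*(1/586) = 1797/586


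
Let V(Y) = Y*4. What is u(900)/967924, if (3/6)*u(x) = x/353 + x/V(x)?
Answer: 3953/683354344 ≈ 5.7847e-6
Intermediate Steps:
V(Y) = 4*Y
u(x) = 1/2 + 2*x/353 (u(x) = 2*(x/353 + x/((4*x))) = 2*(x*(1/353) + x*(1/(4*x))) = 2*(x/353 + 1/4) = 2*(1/4 + x/353) = 1/2 + 2*x/353)
u(900)/967924 = (1/2 + (2/353)*900)/967924 = (1/2 + 1800/353)*(1/967924) = (3953/706)*(1/967924) = 3953/683354344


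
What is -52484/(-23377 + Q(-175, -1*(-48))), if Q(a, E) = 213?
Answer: 13121/5791 ≈ 2.2658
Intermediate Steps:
-52484/(-23377 + Q(-175, -1*(-48))) = -52484/(-23377 + 213) = -52484/(-23164) = -52484*(-1/23164) = 13121/5791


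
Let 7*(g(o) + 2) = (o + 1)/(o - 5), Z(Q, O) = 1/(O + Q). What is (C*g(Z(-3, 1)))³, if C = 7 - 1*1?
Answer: -804357000/456533 ≈ -1761.9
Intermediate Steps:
C = 6 (C = 7 - 1 = 6)
g(o) = -2 + (1 + o)/(7*(-5 + o)) (g(o) = -2 + ((o + 1)/(o - 5))/7 = -2 + ((1 + o)/(-5 + o))/7 = -2 + (1 + o)/(7*(-5 + o)))
(C*g(Z(-3, 1)))³ = (6*((71 - 13/(1 - 3))/(7*(-5 + 1/(1 - 3)))))³ = (6*((71 - 13/(-2))/(7*(-5 + 1/(-2)))))³ = (6*((71 - 13*(-½))/(7*(-5 - ½))))³ = (6*((71 + 13/2)/(7*(-11/2))))³ = (6*((⅐)*(-2/11)*(155/2)))³ = (6*(-155/77))³ = (-930/77)³ = -804357000/456533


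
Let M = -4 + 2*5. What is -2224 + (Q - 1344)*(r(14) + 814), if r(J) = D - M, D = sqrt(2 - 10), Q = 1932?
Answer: 472880 + 1176*I*sqrt(2) ≈ 4.7288e+5 + 1663.1*I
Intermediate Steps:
M = 6 (M = -4 + 10 = 6)
D = 2*I*sqrt(2) (D = sqrt(-8) = 2*I*sqrt(2) ≈ 2.8284*I)
r(J) = -6 + 2*I*sqrt(2) (r(J) = 2*I*sqrt(2) - 1*6 = 2*I*sqrt(2) - 6 = -6 + 2*I*sqrt(2))
-2224 + (Q - 1344)*(r(14) + 814) = -2224 + (1932 - 1344)*((-6 + 2*I*sqrt(2)) + 814) = -2224 + 588*(808 + 2*I*sqrt(2)) = -2224 + (475104 + 1176*I*sqrt(2)) = 472880 + 1176*I*sqrt(2)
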